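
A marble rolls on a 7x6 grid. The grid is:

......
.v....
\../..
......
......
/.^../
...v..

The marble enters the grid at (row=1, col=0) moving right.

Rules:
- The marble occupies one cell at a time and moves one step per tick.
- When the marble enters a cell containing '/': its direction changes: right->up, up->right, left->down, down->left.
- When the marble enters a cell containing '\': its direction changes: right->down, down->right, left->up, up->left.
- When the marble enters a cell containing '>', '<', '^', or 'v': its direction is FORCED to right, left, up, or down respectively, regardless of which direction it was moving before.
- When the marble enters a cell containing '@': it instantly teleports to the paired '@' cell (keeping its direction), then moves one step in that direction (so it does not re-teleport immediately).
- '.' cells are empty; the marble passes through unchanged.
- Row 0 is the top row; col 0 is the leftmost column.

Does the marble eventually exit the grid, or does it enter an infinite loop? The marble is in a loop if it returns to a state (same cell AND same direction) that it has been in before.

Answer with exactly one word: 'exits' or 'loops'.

Step 1: enter (1,0), '.' pass, move right to (1,1)
Step 2: enter (1,1), 'v' forces right->down, move down to (2,1)
Step 3: enter (2,1), '.' pass, move down to (3,1)
Step 4: enter (3,1), '.' pass, move down to (4,1)
Step 5: enter (4,1), '.' pass, move down to (5,1)
Step 6: enter (5,1), '.' pass, move down to (6,1)
Step 7: enter (6,1), '.' pass, move down to (7,1)
Step 8: at (7,1) — EXIT via bottom edge, pos 1

Answer: exits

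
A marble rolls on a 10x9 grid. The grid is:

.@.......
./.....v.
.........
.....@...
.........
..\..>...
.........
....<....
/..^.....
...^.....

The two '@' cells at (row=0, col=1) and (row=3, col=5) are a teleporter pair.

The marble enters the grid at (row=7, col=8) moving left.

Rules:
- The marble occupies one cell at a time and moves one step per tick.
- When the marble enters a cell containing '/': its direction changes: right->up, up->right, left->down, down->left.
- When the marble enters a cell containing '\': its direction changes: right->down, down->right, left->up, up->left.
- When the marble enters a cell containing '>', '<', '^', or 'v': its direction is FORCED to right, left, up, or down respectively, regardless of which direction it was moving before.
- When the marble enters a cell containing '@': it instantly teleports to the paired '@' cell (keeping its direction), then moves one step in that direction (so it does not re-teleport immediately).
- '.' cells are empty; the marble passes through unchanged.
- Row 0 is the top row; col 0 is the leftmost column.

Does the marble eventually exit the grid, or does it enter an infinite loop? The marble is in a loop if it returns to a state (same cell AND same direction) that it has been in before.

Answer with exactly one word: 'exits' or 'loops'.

Step 1: enter (7,8), '.' pass, move left to (7,7)
Step 2: enter (7,7), '.' pass, move left to (7,6)
Step 3: enter (7,6), '.' pass, move left to (7,5)
Step 4: enter (7,5), '.' pass, move left to (7,4)
Step 5: enter (7,4), '<' forces left->left, move left to (7,3)
Step 6: enter (7,3), '.' pass, move left to (7,2)
Step 7: enter (7,2), '.' pass, move left to (7,1)
Step 8: enter (7,1), '.' pass, move left to (7,0)
Step 9: enter (7,0), '.' pass, move left to (7,-1)
Step 10: at (7,-1) — EXIT via left edge, pos 7

Answer: exits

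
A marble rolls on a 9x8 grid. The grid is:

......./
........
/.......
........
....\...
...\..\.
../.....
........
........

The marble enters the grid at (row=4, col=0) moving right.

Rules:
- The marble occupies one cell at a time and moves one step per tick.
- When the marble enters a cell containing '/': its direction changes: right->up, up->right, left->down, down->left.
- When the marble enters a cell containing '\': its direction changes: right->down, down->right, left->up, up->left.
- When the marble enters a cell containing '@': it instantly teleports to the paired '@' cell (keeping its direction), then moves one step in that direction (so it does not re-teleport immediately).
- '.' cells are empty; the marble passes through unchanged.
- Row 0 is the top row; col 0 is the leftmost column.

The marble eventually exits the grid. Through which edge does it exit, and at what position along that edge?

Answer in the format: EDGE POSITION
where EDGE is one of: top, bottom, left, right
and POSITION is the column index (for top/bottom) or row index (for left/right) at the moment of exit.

Answer: bottom 4

Derivation:
Step 1: enter (4,0), '.' pass, move right to (4,1)
Step 2: enter (4,1), '.' pass, move right to (4,2)
Step 3: enter (4,2), '.' pass, move right to (4,3)
Step 4: enter (4,3), '.' pass, move right to (4,4)
Step 5: enter (4,4), '\' deflects right->down, move down to (5,4)
Step 6: enter (5,4), '.' pass, move down to (6,4)
Step 7: enter (6,4), '.' pass, move down to (7,4)
Step 8: enter (7,4), '.' pass, move down to (8,4)
Step 9: enter (8,4), '.' pass, move down to (9,4)
Step 10: at (9,4) — EXIT via bottom edge, pos 4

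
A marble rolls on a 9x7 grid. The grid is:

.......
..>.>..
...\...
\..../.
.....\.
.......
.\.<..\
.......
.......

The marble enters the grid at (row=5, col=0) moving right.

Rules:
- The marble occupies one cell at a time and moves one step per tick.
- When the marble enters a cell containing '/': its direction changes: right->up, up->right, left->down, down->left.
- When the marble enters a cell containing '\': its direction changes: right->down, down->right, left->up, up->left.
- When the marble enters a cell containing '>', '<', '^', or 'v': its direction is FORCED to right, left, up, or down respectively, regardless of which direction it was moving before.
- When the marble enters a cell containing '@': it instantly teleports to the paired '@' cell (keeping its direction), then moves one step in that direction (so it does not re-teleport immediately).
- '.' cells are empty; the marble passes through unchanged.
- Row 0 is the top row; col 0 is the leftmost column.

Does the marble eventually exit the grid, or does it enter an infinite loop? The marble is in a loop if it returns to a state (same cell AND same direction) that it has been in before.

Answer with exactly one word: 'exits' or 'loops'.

Step 1: enter (5,0), '.' pass, move right to (5,1)
Step 2: enter (5,1), '.' pass, move right to (5,2)
Step 3: enter (5,2), '.' pass, move right to (5,3)
Step 4: enter (5,3), '.' pass, move right to (5,4)
Step 5: enter (5,4), '.' pass, move right to (5,5)
Step 6: enter (5,5), '.' pass, move right to (5,6)
Step 7: enter (5,6), '.' pass, move right to (5,7)
Step 8: at (5,7) — EXIT via right edge, pos 5

Answer: exits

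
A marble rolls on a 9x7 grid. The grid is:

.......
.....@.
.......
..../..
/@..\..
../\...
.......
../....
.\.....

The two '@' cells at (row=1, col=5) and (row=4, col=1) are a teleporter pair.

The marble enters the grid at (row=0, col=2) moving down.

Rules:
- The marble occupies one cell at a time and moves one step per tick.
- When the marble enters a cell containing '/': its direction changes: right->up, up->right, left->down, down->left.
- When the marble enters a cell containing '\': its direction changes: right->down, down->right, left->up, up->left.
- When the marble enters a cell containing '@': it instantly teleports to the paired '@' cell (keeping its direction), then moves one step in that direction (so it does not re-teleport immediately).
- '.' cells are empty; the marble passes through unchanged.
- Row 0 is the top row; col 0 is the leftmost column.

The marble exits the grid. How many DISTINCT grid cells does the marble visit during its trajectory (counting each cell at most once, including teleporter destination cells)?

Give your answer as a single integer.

Answer: 8

Derivation:
Step 1: enter (0,2), '.' pass, move down to (1,2)
Step 2: enter (1,2), '.' pass, move down to (2,2)
Step 3: enter (2,2), '.' pass, move down to (3,2)
Step 4: enter (3,2), '.' pass, move down to (4,2)
Step 5: enter (4,2), '.' pass, move down to (5,2)
Step 6: enter (5,2), '/' deflects down->left, move left to (5,1)
Step 7: enter (5,1), '.' pass, move left to (5,0)
Step 8: enter (5,0), '.' pass, move left to (5,-1)
Step 9: at (5,-1) — EXIT via left edge, pos 5
Distinct cells visited: 8 (path length 8)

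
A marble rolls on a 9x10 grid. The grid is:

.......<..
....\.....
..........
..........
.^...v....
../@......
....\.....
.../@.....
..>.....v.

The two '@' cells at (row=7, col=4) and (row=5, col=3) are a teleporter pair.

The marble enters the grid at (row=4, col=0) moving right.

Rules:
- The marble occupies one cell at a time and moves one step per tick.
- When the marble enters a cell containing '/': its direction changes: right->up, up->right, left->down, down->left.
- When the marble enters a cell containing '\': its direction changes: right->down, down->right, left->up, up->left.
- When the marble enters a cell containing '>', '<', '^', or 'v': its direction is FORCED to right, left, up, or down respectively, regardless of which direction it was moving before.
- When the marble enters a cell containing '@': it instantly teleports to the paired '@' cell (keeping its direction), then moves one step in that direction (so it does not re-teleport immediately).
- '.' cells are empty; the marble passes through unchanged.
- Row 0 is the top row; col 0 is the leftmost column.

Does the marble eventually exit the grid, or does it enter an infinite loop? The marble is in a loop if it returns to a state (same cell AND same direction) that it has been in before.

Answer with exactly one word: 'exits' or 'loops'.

Step 1: enter (4,0), '.' pass, move right to (4,1)
Step 2: enter (4,1), '^' forces right->up, move up to (3,1)
Step 3: enter (3,1), '.' pass, move up to (2,1)
Step 4: enter (2,1), '.' pass, move up to (1,1)
Step 5: enter (1,1), '.' pass, move up to (0,1)
Step 6: enter (0,1), '.' pass, move up to (-1,1)
Step 7: at (-1,1) — EXIT via top edge, pos 1

Answer: exits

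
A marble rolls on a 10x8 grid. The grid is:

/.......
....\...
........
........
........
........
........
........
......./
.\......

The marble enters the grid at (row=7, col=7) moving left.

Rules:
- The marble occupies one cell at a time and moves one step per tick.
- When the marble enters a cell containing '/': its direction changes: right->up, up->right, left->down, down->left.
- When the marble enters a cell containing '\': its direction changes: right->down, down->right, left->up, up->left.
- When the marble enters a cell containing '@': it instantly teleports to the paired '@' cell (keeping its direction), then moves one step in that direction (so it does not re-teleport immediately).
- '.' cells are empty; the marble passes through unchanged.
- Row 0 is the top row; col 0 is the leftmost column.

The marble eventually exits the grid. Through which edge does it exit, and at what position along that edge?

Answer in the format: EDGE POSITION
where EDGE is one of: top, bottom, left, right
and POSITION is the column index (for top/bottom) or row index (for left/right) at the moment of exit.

Step 1: enter (7,7), '.' pass, move left to (7,6)
Step 2: enter (7,6), '.' pass, move left to (7,5)
Step 3: enter (7,5), '.' pass, move left to (7,4)
Step 4: enter (7,4), '.' pass, move left to (7,3)
Step 5: enter (7,3), '.' pass, move left to (7,2)
Step 6: enter (7,2), '.' pass, move left to (7,1)
Step 7: enter (7,1), '.' pass, move left to (7,0)
Step 8: enter (7,0), '.' pass, move left to (7,-1)
Step 9: at (7,-1) — EXIT via left edge, pos 7

Answer: left 7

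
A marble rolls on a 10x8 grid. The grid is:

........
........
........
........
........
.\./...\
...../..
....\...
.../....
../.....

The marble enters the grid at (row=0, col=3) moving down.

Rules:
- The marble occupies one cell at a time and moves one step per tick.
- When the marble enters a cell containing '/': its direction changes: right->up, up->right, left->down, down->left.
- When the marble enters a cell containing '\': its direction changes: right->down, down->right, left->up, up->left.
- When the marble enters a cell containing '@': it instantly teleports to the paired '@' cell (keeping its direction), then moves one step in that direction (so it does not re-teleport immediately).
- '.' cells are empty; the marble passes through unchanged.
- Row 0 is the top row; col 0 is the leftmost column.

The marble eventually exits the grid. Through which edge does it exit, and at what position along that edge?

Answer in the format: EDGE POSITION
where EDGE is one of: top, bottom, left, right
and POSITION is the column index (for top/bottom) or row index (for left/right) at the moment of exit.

Step 1: enter (0,3), '.' pass, move down to (1,3)
Step 2: enter (1,3), '.' pass, move down to (2,3)
Step 3: enter (2,3), '.' pass, move down to (3,3)
Step 4: enter (3,3), '.' pass, move down to (4,3)
Step 5: enter (4,3), '.' pass, move down to (5,3)
Step 6: enter (5,3), '/' deflects down->left, move left to (5,2)
Step 7: enter (5,2), '.' pass, move left to (5,1)
Step 8: enter (5,1), '\' deflects left->up, move up to (4,1)
Step 9: enter (4,1), '.' pass, move up to (3,1)
Step 10: enter (3,1), '.' pass, move up to (2,1)
Step 11: enter (2,1), '.' pass, move up to (1,1)
Step 12: enter (1,1), '.' pass, move up to (0,1)
Step 13: enter (0,1), '.' pass, move up to (-1,1)
Step 14: at (-1,1) — EXIT via top edge, pos 1

Answer: top 1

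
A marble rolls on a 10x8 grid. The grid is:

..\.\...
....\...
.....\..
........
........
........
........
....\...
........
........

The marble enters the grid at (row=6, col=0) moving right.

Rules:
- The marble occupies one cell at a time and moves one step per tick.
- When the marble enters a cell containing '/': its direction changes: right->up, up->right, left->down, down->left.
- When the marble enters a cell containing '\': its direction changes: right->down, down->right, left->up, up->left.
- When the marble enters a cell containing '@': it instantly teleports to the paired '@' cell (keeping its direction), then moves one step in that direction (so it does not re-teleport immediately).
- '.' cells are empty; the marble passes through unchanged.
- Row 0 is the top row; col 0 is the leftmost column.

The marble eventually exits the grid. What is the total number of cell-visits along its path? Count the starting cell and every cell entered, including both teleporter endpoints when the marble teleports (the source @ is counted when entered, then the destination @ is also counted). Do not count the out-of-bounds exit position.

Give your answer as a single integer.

Answer: 8

Derivation:
Step 1: enter (6,0), '.' pass, move right to (6,1)
Step 2: enter (6,1), '.' pass, move right to (6,2)
Step 3: enter (6,2), '.' pass, move right to (6,3)
Step 4: enter (6,3), '.' pass, move right to (6,4)
Step 5: enter (6,4), '.' pass, move right to (6,5)
Step 6: enter (6,5), '.' pass, move right to (6,6)
Step 7: enter (6,6), '.' pass, move right to (6,7)
Step 8: enter (6,7), '.' pass, move right to (6,8)
Step 9: at (6,8) — EXIT via right edge, pos 6
Path length (cell visits): 8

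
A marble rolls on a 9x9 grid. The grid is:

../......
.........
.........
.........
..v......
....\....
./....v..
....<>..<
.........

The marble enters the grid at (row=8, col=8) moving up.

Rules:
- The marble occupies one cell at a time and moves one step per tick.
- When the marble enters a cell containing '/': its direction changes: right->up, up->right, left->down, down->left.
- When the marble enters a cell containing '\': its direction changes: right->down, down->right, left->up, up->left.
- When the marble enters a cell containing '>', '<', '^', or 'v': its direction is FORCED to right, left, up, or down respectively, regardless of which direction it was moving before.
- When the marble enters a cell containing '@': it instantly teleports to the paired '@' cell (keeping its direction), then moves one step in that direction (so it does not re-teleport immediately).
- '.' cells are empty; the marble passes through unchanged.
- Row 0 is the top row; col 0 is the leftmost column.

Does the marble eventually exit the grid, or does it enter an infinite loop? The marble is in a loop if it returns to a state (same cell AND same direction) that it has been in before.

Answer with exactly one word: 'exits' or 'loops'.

Answer: loops

Derivation:
Step 1: enter (8,8), '.' pass, move up to (7,8)
Step 2: enter (7,8), '<' forces up->left, move left to (7,7)
Step 3: enter (7,7), '.' pass, move left to (7,6)
Step 4: enter (7,6), '.' pass, move left to (7,5)
Step 5: enter (7,5), '>' forces left->right, move right to (7,6)
Step 6: enter (7,6), '.' pass, move right to (7,7)
Step 7: enter (7,7), '.' pass, move right to (7,8)
Step 8: enter (7,8), '<' forces right->left, move left to (7,7)
Step 9: at (7,7) dir=left — LOOP DETECTED (seen before)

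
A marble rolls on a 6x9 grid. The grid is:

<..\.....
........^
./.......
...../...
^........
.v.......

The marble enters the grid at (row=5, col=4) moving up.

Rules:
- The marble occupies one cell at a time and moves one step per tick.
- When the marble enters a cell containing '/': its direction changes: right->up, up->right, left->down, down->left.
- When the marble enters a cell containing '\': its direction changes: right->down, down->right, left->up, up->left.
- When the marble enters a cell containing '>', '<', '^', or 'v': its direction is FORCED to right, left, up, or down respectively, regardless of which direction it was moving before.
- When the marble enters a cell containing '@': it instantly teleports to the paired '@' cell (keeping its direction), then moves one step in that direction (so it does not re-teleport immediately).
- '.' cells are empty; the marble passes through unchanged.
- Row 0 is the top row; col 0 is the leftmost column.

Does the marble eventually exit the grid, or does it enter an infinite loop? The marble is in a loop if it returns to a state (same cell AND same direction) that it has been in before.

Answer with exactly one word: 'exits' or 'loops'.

Answer: exits

Derivation:
Step 1: enter (5,4), '.' pass, move up to (4,4)
Step 2: enter (4,4), '.' pass, move up to (3,4)
Step 3: enter (3,4), '.' pass, move up to (2,4)
Step 4: enter (2,4), '.' pass, move up to (1,4)
Step 5: enter (1,4), '.' pass, move up to (0,4)
Step 6: enter (0,4), '.' pass, move up to (-1,4)
Step 7: at (-1,4) — EXIT via top edge, pos 4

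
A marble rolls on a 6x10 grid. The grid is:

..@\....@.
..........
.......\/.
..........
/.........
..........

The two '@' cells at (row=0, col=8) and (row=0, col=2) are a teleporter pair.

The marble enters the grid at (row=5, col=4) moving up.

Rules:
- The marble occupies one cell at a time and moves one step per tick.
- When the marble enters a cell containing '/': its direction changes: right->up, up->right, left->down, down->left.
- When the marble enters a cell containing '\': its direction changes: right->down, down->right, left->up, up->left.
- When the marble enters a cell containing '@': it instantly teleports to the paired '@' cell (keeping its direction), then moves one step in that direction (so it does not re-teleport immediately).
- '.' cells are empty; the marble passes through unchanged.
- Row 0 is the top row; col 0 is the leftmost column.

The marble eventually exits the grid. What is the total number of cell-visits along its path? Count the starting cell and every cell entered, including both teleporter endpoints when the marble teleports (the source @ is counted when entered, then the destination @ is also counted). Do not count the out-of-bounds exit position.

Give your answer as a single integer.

Answer: 6

Derivation:
Step 1: enter (5,4), '.' pass, move up to (4,4)
Step 2: enter (4,4), '.' pass, move up to (3,4)
Step 3: enter (3,4), '.' pass, move up to (2,4)
Step 4: enter (2,4), '.' pass, move up to (1,4)
Step 5: enter (1,4), '.' pass, move up to (0,4)
Step 6: enter (0,4), '.' pass, move up to (-1,4)
Step 7: at (-1,4) — EXIT via top edge, pos 4
Path length (cell visits): 6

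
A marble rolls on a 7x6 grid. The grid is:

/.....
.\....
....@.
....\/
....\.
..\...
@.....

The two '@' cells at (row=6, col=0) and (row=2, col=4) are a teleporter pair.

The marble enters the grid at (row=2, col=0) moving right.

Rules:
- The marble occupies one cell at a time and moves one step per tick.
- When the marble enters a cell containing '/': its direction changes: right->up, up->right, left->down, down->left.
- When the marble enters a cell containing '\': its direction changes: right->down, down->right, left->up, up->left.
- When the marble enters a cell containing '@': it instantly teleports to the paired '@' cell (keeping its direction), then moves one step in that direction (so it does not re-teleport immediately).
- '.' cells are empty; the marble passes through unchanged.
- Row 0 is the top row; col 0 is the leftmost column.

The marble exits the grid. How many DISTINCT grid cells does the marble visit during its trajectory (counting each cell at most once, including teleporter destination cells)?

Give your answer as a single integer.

Step 1: enter (2,0), '.' pass, move right to (2,1)
Step 2: enter (2,1), '.' pass, move right to (2,2)
Step 3: enter (2,2), '.' pass, move right to (2,3)
Step 4: enter (2,3), '.' pass, move right to (2,4)
Step 5: enter (2,4), '@' teleport (2,4)->(6,0), also enter (6,0), move right to (6,1)
Step 6: enter (6,1), '.' pass, move right to (6,2)
Step 7: enter (6,2), '.' pass, move right to (6,3)
Step 8: enter (6,3), '.' pass, move right to (6,4)
Step 9: enter (6,4), '.' pass, move right to (6,5)
Step 10: enter (6,5), '.' pass, move right to (6,6)
Step 11: at (6,6) — EXIT via right edge, pos 6
Distinct cells visited: 11 (path length 11)

Answer: 11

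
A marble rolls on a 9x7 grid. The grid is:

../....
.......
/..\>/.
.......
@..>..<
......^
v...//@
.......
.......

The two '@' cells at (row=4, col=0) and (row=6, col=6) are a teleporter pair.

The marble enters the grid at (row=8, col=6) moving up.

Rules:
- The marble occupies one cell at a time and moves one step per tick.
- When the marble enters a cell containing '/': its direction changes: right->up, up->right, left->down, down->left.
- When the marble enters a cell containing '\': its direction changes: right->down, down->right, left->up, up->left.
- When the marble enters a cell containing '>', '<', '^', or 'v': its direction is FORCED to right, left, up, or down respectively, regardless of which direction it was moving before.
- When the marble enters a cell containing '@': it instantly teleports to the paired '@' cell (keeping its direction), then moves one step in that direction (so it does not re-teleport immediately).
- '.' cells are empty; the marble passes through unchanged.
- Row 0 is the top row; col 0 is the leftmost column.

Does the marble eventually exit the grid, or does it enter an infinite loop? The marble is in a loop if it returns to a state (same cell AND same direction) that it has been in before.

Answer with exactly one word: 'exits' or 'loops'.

Answer: loops

Derivation:
Step 1: enter (8,6), '.' pass, move up to (7,6)
Step 2: enter (7,6), '.' pass, move up to (6,6)
Step 3: enter (6,6), '@' teleport (6,6)->(4,0), also enter (4,0), move up to (3,0)
Step 4: enter (3,0), '.' pass, move up to (2,0)
Step 5: enter (2,0), '/' deflects up->right, move right to (2,1)
Step 6: enter (2,1), '.' pass, move right to (2,2)
Step 7: enter (2,2), '.' pass, move right to (2,3)
Step 8: enter (2,3), '\' deflects right->down, move down to (3,3)
Step 9: enter (3,3), '.' pass, move down to (4,3)
Step 10: enter (4,3), '>' forces down->right, move right to (4,4)
Step 11: enter (4,4), '.' pass, move right to (4,5)
Step 12: enter (4,5), '.' pass, move right to (4,6)
Step 13: enter (4,6), '<' forces right->left, move left to (4,5)
Step 14: enter (4,5), '.' pass, move left to (4,4)
Step 15: enter (4,4), '.' pass, move left to (4,3)
Step 16: enter (4,3), '>' forces left->right, move right to (4,4)
Step 17: at (4,4) dir=right — LOOP DETECTED (seen before)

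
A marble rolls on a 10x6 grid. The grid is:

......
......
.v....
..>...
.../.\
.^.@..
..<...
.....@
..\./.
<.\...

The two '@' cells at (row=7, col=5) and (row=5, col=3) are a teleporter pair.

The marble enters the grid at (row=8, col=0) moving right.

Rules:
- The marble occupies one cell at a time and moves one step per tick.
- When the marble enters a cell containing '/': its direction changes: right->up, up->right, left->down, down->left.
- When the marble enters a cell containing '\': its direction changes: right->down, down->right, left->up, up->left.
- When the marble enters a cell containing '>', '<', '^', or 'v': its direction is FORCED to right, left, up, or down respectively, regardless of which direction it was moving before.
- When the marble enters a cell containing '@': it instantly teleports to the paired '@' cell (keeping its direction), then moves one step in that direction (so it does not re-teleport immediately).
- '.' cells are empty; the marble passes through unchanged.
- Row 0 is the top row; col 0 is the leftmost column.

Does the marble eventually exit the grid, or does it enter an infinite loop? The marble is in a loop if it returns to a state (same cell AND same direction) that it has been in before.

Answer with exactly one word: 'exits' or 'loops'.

Answer: exits

Derivation:
Step 1: enter (8,0), '.' pass, move right to (8,1)
Step 2: enter (8,1), '.' pass, move right to (8,2)
Step 3: enter (8,2), '\' deflects right->down, move down to (9,2)
Step 4: enter (9,2), '\' deflects down->right, move right to (9,3)
Step 5: enter (9,3), '.' pass, move right to (9,4)
Step 6: enter (9,4), '.' pass, move right to (9,5)
Step 7: enter (9,5), '.' pass, move right to (9,6)
Step 8: at (9,6) — EXIT via right edge, pos 9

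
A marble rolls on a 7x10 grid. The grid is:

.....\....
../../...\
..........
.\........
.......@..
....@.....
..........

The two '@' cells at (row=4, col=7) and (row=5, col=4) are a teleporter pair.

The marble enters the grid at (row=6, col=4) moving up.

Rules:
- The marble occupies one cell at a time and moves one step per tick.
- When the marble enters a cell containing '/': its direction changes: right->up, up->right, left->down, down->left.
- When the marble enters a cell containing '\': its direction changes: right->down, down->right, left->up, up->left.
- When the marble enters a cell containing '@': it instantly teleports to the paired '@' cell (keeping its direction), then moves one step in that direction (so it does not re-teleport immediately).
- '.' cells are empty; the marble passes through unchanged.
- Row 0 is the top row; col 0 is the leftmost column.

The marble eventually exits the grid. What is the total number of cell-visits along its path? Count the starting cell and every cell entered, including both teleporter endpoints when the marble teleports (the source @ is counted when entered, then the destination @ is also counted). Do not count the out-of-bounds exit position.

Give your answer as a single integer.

Answer: 7

Derivation:
Step 1: enter (6,4), '.' pass, move up to (5,4)
Step 2: enter (5,4), '@' teleport (5,4)->(4,7), also enter (4,7), move up to (3,7)
Step 3: enter (3,7), '.' pass, move up to (2,7)
Step 4: enter (2,7), '.' pass, move up to (1,7)
Step 5: enter (1,7), '.' pass, move up to (0,7)
Step 6: enter (0,7), '.' pass, move up to (-1,7)
Step 7: at (-1,7) — EXIT via top edge, pos 7
Path length (cell visits): 7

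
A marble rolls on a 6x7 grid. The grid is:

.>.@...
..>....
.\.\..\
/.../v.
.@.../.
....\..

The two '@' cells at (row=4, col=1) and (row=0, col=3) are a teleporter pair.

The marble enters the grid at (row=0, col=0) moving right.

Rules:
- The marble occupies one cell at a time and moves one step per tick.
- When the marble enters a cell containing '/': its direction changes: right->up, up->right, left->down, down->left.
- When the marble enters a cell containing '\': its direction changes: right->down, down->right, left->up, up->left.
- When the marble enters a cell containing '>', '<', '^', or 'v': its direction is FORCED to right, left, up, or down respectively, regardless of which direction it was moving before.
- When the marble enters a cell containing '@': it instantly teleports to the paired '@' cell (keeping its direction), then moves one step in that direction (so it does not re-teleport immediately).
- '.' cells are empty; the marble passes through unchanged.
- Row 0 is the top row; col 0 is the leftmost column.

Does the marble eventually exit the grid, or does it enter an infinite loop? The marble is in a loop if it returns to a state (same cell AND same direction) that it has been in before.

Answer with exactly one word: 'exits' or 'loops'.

Step 1: enter (0,0), '.' pass, move right to (0,1)
Step 2: enter (0,1), '>' forces right->right, move right to (0,2)
Step 3: enter (0,2), '.' pass, move right to (0,3)
Step 4: enter (0,3), '@' teleport (0,3)->(4,1), also enter (4,1), move right to (4,2)
Step 5: enter (4,2), '.' pass, move right to (4,3)
Step 6: enter (4,3), '.' pass, move right to (4,4)
Step 7: enter (4,4), '.' pass, move right to (4,5)
Step 8: enter (4,5), '/' deflects right->up, move up to (3,5)
Step 9: enter (3,5), 'v' forces up->down, move down to (4,5)
Step 10: enter (4,5), '/' deflects down->left, move left to (4,4)
Step 11: enter (4,4), '.' pass, move left to (4,3)
Step 12: enter (4,3), '.' pass, move left to (4,2)
Step 13: enter (4,2), '.' pass, move left to (4,1)
Step 14: enter (4,1), '@' teleport (4,1)->(0,3), also enter (0,3), move left to (0,2)
Step 15: enter (0,2), '.' pass, move left to (0,1)
Step 16: enter (0,1), '>' forces left->right, move right to (0,2)
Step 17: at (0,2) dir=right — LOOP DETECTED (seen before)

Answer: loops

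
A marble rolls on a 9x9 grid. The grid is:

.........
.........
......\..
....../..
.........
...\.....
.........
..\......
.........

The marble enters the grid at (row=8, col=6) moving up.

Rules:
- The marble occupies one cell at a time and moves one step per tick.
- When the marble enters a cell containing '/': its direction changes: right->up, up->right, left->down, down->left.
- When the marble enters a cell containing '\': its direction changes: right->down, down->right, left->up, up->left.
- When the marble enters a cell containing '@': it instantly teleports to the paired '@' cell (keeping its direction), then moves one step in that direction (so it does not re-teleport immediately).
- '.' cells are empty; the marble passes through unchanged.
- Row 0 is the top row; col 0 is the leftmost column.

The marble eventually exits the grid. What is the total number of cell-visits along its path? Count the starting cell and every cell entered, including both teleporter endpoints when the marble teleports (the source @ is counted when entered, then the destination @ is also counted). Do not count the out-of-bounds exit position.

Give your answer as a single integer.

Step 1: enter (8,6), '.' pass, move up to (7,6)
Step 2: enter (7,6), '.' pass, move up to (6,6)
Step 3: enter (6,6), '.' pass, move up to (5,6)
Step 4: enter (5,6), '.' pass, move up to (4,6)
Step 5: enter (4,6), '.' pass, move up to (3,6)
Step 6: enter (3,6), '/' deflects up->right, move right to (3,7)
Step 7: enter (3,7), '.' pass, move right to (3,8)
Step 8: enter (3,8), '.' pass, move right to (3,9)
Step 9: at (3,9) — EXIT via right edge, pos 3
Path length (cell visits): 8

Answer: 8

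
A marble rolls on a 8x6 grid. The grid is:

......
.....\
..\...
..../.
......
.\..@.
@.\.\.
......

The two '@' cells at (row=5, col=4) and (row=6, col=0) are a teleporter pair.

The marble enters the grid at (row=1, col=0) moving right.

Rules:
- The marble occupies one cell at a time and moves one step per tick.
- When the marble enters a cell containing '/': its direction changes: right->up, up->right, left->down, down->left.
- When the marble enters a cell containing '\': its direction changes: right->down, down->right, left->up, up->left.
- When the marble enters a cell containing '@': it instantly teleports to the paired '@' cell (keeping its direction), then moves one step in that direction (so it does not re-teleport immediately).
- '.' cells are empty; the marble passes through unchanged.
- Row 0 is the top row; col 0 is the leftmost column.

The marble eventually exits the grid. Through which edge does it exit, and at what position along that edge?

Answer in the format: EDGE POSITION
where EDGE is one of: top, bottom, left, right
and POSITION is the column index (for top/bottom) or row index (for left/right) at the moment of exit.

Answer: bottom 5

Derivation:
Step 1: enter (1,0), '.' pass, move right to (1,1)
Step 2: enter (1,1), '.' pass, move right to (1,2)
Step 3: enter (1,2), '.' pass, move right to (1,3)
Step 4: enter (1,3), '.' pass, move right to (1,4)
Step 5: enter (1,4), '.' pass, move right to (1,5)
Step 6: enter (1,5), '\' deflects right->down, move down to (2,5)
Step 7: enter (2,5), '.' pass, move down to (3,5)
Step 8: enter (3,5), '.' pass, move down to (4,5)
Step 9: enter (4,5), '.' pass, move down to (5,5)
Step 10: enter (5,5), '.' pass, move down to (6,5)
Step 11: enter (6,5), '.' pass, move down to (7,5)
Step 12: enter (7,5), '.' pass, move down to (8,5)
Step 13: at (8,5) — EXIT via bottom edge, pos 5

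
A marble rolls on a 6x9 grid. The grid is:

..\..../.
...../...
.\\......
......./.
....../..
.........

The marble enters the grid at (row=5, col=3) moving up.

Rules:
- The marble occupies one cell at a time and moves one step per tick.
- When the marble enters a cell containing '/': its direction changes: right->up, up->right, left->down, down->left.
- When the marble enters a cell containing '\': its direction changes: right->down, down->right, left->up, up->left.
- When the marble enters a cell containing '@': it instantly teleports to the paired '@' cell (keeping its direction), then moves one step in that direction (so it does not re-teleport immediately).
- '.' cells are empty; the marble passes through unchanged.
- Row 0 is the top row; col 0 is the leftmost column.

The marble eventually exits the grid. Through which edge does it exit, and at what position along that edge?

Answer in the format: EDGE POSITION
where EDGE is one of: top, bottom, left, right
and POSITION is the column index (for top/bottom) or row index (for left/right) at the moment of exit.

Step 1: enter (5,3), '.' pass, move up to (4,3)
Step 2: enter (4,3), '.' pass, move up to (3,3)
Step 3: enter (3,3), '.' pass, move up to (2,3)
Step 4: enter (2,3), '.' pass, move up to (1,3)
Step 5: enter (1,3), '.' pass, move up to (0,3)
Step 6: enter (0,3), '.' pass, move up to (-1,3)
Step 7: at (-1,3) — EXIT via top edge, pos 3

Answer: top 3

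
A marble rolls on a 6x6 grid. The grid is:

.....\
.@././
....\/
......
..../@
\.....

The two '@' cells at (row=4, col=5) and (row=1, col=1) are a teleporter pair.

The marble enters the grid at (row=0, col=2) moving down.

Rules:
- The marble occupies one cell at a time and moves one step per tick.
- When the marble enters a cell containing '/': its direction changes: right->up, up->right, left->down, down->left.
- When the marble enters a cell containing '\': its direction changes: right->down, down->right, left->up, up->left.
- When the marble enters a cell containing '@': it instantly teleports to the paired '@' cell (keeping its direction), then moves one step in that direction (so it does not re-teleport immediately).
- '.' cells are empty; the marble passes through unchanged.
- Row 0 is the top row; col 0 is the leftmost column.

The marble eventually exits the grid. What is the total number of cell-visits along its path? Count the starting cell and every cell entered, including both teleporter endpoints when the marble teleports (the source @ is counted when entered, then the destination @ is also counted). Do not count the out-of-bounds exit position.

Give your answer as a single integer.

Answer: 6

Derivation:
Step 1: enter (0,2), '.' pass, move down to (1,2)
Step 2: enter (1,2), '.' pass, move down to (2,2)
Step 3: enter (2,2), '.' pass, move down to (3,2)
Step 4: enter (3,2), '.' pass, move down to (4,2)
Step 5: enter (4,2), '.' pass, move down to (5,2)
Step 6: enter (5,2), '.' pass, move down to (6,2)
Step 7: at (6,2) — EXIT via bottom edge, pos 2
Path length (cell visits): 6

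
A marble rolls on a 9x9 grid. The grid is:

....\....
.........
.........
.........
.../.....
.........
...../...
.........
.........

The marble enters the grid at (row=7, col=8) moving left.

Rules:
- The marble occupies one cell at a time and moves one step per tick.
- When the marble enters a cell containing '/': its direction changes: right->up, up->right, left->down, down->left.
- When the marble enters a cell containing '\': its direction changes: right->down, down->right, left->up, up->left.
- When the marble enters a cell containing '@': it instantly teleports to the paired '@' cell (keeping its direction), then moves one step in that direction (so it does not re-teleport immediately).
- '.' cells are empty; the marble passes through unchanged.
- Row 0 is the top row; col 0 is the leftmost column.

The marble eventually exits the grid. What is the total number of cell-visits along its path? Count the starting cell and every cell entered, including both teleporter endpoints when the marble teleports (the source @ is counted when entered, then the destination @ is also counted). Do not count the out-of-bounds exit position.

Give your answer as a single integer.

Step 1: enter (7,8), '.' pass, move left to (7,7)
Step 2: enter (7,7), '.' pass, move left to (7,6)
Step 3: enter (7,6), '.' pass, move left to (7,5)
Step 4: enter (7,5), '.' pass, move left to (7,4)
Step 5: enter (7,4), '.' pass, move left to (7,3)
Step 6: enter (7,3), '.' pass, move left to (7,2)
Step 7: enter (7,2), '.' pass, move left to (7,1)
Step 8: enter (7,1), '.' pass, move left to (7,0)
Step 9: enter (7,0), '.' pass, move left to (7,-1)
Step 10: at (7,-1) — EXIT via left edge, pos 7
Path length (cell visits): 9

Answer: 9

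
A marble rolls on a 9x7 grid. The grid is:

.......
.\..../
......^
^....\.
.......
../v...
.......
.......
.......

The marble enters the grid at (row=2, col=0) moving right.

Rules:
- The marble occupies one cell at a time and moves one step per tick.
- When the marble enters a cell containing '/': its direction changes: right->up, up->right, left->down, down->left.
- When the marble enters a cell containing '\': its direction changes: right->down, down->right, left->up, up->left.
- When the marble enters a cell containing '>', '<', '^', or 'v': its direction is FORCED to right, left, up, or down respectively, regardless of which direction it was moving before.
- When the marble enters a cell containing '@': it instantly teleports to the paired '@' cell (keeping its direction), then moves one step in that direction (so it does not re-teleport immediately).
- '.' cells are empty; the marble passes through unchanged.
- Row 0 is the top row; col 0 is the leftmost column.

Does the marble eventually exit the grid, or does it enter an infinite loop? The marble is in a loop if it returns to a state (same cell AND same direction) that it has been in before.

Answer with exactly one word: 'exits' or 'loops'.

Answer: exits

Derivation:
Step 1: enter (2,0), '.' pass, move right to (2,1)
Step 2: enter (2,1), '.' pass, move right to (2,2)
Step 3: enter (2,2), '.' pass, move right to (2,3)
Step 4: enter (2,3), '.' pass, move right to (2,4)
Step 5: enter (2,4), '.' pass, move right to (2,5)
Step 6: enter (2,5), '.' pass, move right to (2,6)
Step 7: enter (2,6), '^' forces right->up, move up to (1,6)
Step 8: enter (1,6), '/' deflects up->right, move right to (1,7)
Step 9: at (1,7) — EXIT via right edge, pos 1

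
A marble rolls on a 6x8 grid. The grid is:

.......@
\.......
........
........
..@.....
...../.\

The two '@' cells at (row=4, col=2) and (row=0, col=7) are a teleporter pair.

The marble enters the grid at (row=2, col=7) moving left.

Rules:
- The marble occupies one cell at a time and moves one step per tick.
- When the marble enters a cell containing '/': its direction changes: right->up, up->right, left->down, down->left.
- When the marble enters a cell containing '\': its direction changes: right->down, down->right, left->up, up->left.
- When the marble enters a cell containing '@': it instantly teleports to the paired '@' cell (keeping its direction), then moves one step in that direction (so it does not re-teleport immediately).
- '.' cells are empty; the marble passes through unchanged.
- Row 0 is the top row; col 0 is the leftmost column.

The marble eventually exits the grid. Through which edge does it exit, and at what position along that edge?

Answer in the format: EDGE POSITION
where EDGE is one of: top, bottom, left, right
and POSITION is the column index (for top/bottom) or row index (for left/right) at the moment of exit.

Answer: left 2

Derivation:
Step 1: enter (2,7), '.' pass, move left to (2,6)
Step 2: enter (2,6), '.' pass, move left to (2,5)
Step 3: enter (2,5), '.' pass, move left to (2,4)
Step 4: enter (2,4), '.' pass, move left to (2,3)
Step 5: enter (2,3), '.' pass, move left to (2,2)
Step 6: enter (2,2), '.' pass, move left to (2,1)
Step 7: enter (2,1), '.' pass, move left to (2,0)
Step 8: enter (2,0), '.' pass, move left to (2,-1)
Step 9: at (2,-1) — EXIT via left edge, pos 2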